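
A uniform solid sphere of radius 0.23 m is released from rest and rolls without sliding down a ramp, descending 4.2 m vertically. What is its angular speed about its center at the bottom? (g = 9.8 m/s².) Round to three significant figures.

For this body I = (2/5)MR², i.e. k = I/(MR²) = 0.4.
Rolling without slipping gives ω = v/R, so the total kinetic energy is ½Mv² + ½Iω² = ½(1+k)Mv² = (7/10)Mv².
Energy conservation Mgh = ½(1+k)Mv² gives v = √(2gh/(1+k)) = √(2 × 9.8 × 4.2 / 1.4) = 7.668 m/s.
Then ω = v/R = 7.668 / 0.23 ≈ 33.3 rad/s.

ω ≈ 33.3 rad/s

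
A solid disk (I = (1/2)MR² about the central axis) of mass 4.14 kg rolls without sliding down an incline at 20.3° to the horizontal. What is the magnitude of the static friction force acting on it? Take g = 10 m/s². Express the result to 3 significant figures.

With I = (1/2)MR², the ratio k = I/(MR²) is 0.5.
Along the incline Mg sinθ − f = Ma, and torque about the center fR = Iα = kMR²(a/R) gives f = kMa.
Combining, a = g sinθ/(1+k) and f = kMa = kMg sinθ/(1+k).
f = 0.5 × 4.14 × 10 × sin20.3° / 1.5 ≈ 4.79 N.

f ≈ 4.79 N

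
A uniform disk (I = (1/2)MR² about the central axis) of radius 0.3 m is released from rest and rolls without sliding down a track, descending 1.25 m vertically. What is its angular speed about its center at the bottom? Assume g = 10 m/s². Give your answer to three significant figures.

ω ≈ 13.6 rad/s

The moment of inertia is (1/2)MR², giving k ≡ I/(MR²) = 0.5.
Rolling without slipping gives ω = v/R, so the total kinetic energy is ½Mv² + ½Iω² = ½(1+k)Mv² = (3/4)Mv².
Energy conservation Mgh = ½(1+k)Mv² gives v = √(2gh/(1+k)) = √(2 × 10 × 1.25 / 1.5) = 4.082 m/s.
The angular speed follows from ω = v/R = 4.082/0.3 ≈ 13.6 rad/s.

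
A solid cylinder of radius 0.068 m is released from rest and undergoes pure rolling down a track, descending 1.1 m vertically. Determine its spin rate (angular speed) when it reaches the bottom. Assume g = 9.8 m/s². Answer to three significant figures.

The moment of inertia is (1/2)MR², giving k ≡ I/(MR²) = 0.5.
Since it rolls without slipping, ω = v/R and KE = ½Mv² + ½Iω² = ½(1+k)Mv² = (3/4)Mv².
Energy conservation Mgh = ½(1+k)Mv² gives v = √(2gh/(1+k)) = √(2 × 9.8 × 1.1 / 1.5) = 3.791 m/s.
Then ω = v/R = 3.791 / 0.068 ≈ 55.8 rad/s.

ω ≈ 55.8 rad/s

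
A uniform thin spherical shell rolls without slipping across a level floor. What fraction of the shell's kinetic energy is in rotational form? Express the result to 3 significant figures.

fraction ≈ 0.400

The moment of inertia is (2/3)MR², giving k ≡ I/(MR²) = 2/3.
Since ω = v/R, the translational part is ½Mv² and the rotational part is ½I(v/R)² = ½kMv²; the total is ½(1+k)Mv².
The rotational fraction is therefore k/(1+k) = (2/3)/1.667 ≈ 0.400.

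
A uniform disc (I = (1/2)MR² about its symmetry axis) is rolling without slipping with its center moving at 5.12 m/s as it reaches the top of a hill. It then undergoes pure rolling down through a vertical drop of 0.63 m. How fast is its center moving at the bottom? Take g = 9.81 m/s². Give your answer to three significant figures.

For this body I = (1/2)MR², i.e. k = I/(MR²) = 0.5.
The rolling condition ω = v/R makes the rotational term ½I(v/R)² = ½kMv², so KE_total = ½(1+k)Mv² = (3/4)Mv².
Energy conservation: (3/4)Mv₀² + Mgh = (3/4)Mv², so v² = v₀² + 2gh/(1+k).
v = √(5.12² + 2×9.81×0.63/1.5) = √34.45 ≈ 5.87 m/s.

v ≈ 5.87 m/s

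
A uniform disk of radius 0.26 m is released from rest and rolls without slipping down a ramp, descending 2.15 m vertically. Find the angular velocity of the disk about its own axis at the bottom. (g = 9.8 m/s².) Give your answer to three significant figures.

For this body I = (1/2)MR², i.e. k = I/(MR²) = 0.5.
Rolling without slipping gives ω = v/R, so the total kinetic energy is ½Mv² + ½Iω² = ½(1+k)Mv² = (3/4)Mv².
Energy conservation Mgh = ½(1+k)Mv² gives v = √(2gh/(1+k)) = √(2 × 9.8 × 2.15 / 1.5) = 5.3 m/s.
Then ω = v/R = 5.3 / 0.26 ≈ 20.4 rad/s.

ω ≈ 20.4 rad/s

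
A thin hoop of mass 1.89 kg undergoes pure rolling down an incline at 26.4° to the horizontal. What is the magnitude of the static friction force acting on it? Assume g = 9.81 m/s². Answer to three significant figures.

Here I = MR², so the shape factor k = I/(MR²) = 1.
Translational: Mg sinθ − f = Ma. Rotational about the CM: fR = Iα = kMRa, so f = kMa.
Combining, a = g sinθ/(1+k) and f = kMa = kMg sinθ/(1+k).
f = 1 × 1.89 × 9.81 × sin26.4° / 2 ≈ 4.12 N.

f ≈ 4.12 N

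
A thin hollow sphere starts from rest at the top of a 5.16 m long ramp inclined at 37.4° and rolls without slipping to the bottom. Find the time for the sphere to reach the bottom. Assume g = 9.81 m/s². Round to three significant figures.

t ≈ 1.70 s

For this body I = (2/3)MR², i.e. k = I/(MR²) = 2/3.
Translational: Mg sinθ − f = Ma. Rotational about the CM: fR = Iα = kMRa, so f = kMa.
Hence a = g sinθ/(1+k) = 9.81×sin37.4°/1.667 = 3.575 m/s².
Starting from rest, L = ½at², so t = √(2L/a) = √(2×5.16/3.575) ≈ 1.70 s.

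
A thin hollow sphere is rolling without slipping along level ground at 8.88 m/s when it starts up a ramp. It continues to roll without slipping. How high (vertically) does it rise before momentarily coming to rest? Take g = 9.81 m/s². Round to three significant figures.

h ≈ 6.70 m

For this body I = (2/3)MR², i.e. k = I/(MR²) = 2/3.
Pure rolling means v = ωR; then KE = ½Mv² + ½I(v/R)² = ½(1+k)Mv² = (5/6)Mv².
At the top the kinetic energy is zero, so (5/6)Mv₀² = Mgh.
Thus h = (1+k)v₀²/(2g) = 1.667 × 8.88² / (2 × 9.81) ≈ 6.70 m.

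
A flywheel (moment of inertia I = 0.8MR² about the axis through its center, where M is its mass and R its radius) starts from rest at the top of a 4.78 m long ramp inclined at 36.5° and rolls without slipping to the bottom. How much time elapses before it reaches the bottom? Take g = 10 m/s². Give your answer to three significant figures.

The moment of inertia is 0.8MR², giving k ≡ I/(MR²) = 0.8.
Translational: Mg sinθ − f = Ma. Rotational about the CM: fR = Iα = kMRa, so f = kMa.
Hence a = g sinθ/(1+k) = 10×sin36.5°/1.8 = 3.305 m/s².
With constant a from rest, t = √(2L/a) = √(2·4.78/3.305) ≈ 1.70 s.

t ≈ 1.70 s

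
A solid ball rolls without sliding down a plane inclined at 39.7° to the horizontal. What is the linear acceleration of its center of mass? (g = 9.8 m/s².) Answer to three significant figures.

a ≈ 4.47 m/s²

Here I = (2/5)MR², so the shape factor k = I/(MR²) = 0.4.
Newton's second law down the slope: Mg sinθ − f = Ma. The torque equation fR = Iα (with α = a/R) gives f = kMa.
Eliminating f: Mg sinθ = (1+k)Ma, so a = g sinθ/(1+k) = 9.8 × sin39.7° / 1.4 ≈ 4.47 m/s².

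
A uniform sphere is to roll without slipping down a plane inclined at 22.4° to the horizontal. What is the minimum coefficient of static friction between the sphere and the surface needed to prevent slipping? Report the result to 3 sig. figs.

μ_min ≈ 0.118

The moment of inertia is (2/5)MR², giving k ≡ I/(MR²) = 0.4.
Translational: Mg sinθ − f = Ma. Rotational about the CM: fR = Iα = kMRa, so f = kMa.
These give a = g sinθ/(1+k) and the required friction f = kMg sinθ/(1+k).
With N = Mg cosθ, the no-slip condition f ≤ μN gives μ_min = f/N = k tanθ/(1+k).
μ_min = 0.4 × tan22.4° / 1.4 ≈ 0.118.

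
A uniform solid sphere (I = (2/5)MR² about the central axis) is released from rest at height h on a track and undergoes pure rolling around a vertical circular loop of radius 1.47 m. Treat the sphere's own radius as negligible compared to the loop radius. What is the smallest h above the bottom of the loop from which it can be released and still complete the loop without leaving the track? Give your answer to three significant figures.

The moment of inertia is (2/5)MR², giving k ≡ I/(MR²) = 0.4.
At the top, contact is just lost when gravity alone supplies the centripetal force: Mg = Mv_top²/r, i.e. v_top² = gr.
With ω = v/R, the kinetic energy at speed v is ½(1+k)Mv² = (7/10)Mv².
Energy conservation from release (height h) to the top (height 2r): Mgh = Mg(2r) + (7/10)M·gr.
Thus h_min = 2r + (1+k)r/2 = r(2 + 1.4/2) = 1.47 × 2.7 ≈ 3.97 m.

h_min ≈ 3.97 m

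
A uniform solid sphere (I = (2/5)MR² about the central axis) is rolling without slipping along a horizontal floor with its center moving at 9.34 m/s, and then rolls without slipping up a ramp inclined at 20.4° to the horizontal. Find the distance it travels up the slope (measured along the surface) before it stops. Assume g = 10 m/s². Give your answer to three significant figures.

d ≈ 17.5 m

With I = (2/5)MR², the ratio k = I/(MR²) is 0.4.
Rolling without slipping gives ω = v/R, so the total kinetic energy is ½Mv² + ½Iω² = ½(1+k)Mv² = (7/10)Mv².
Setting this equal to Mgh gives the vertical rise h = (1+k)v₀²/(2g) = 1.4×9.34²/(2×10) = 6.106 m.
The distance along the slope is d = h/sinθ = 6.106/sin20.4° ≈ 17.5 m.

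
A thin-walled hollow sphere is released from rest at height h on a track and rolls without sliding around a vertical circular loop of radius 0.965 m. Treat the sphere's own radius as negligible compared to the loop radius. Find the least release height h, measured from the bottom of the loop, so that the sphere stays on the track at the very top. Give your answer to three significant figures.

With I = (2/3)MR², the ratio k = I/(MR²) is 2/3.
At the top, contact is just lost when gravity alone supplies the centripetal force: Mg = Mv_top²/r, i.e. v_top² = gr.
With ω = v/R, the kinetic energy at speed v is ½(1+k)Mv² = (5/6)Mv².
Energy conservation from release (height h) to the top (height 2r): Mgh = Mg(2r) + (5/6)M·gr.
Thus h_min = 2r + (1+k)r/2 = r(2 + 1.667/2) = 0.965 × 2.833 ≈ 2.73 m.

h_min ≈ 2.73 m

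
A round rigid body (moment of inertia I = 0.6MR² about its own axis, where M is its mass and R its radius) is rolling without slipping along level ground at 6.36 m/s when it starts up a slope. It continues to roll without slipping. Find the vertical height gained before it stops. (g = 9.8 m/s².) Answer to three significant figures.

For this body I = 0.6MR², i.e. k = I/(MR²) = 0.6.
Rolling without slipping gives ω = v/R, so the total kinetic energy is ½Mv² + ½Iω² = ½(1+k)Mv² = (4/5)Mv².
At the top the kinetic energy is zero, so (4/5)Mv₀² = Mgh.
Thus h = (1+k)v₀²/(2g) = 1.6 × 6.36² / (2 × 9.8) ≈ 3.30 m.

h ≈ 3.30 m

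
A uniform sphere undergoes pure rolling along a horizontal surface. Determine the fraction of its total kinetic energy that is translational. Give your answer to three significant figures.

For this body I = (2/5)MR², i.e. k = I/(MR²) = 0.4.
With ω = v/R, KE_trans = ½Mv² and KE_rot = ½Iω² = ½kMv², so KE_total = ½(1+k)Mv².
The translational fraction is therefore 1/(1+k) = 1/1.4 ≈ 0.714.

fraction ≈ 0.714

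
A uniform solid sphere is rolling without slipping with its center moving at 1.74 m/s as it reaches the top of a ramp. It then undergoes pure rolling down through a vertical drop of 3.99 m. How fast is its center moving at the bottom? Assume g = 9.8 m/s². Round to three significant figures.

For this body I = (2/5)MR², i.e. k = I/(MR²) = 0.4.
Pure rolling means v = ωR; then KE = ½Mv² + ½I(v/R)² = ½(1+k)Mv² = (7/10)Mv².
Energy conservation: (7/10)Mv₀² + Mgh = (7/10)Mv², so v² = v₀² + 2gh/(1+k).
v = √(1.74² + 2×9.8×3.99/1.4) = √58.89 ≈ 7.67 m/s.

v ≈ 7.67 m/s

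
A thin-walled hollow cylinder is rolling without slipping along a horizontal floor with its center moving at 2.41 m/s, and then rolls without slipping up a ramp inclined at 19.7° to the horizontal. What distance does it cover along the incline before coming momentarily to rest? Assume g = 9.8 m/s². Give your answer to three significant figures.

The moment of inertia is MR², giving k ≡ I/(MR²) = 1.
The rolling condition ω = v/R makes the rotational term ½I(v/R)² = ½kMv², so KE_total = ½(1+k)Mv² = Mv².
Setting this equal to Mgh gives the vertical rise h = (1+k)v₀²/(2g) = 2×2.41²/(2×9.8) = 0.5927 m.
Along the incline, d = h/sinθ = 0.5927/sin19.7° ≈ 1.76 m.

d ≈ 1.76 m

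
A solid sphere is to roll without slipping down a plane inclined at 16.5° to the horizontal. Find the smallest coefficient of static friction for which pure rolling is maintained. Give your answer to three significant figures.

μ_min ≈ 0.0846

The moment of inertia is (2/5)MR², giving k ≡ I/(MR²) = 0.4.
Newton's second law down the slope: Mg sinθ − f = Ma. The torque equation fR = Iα (with α = a/R) gives f = kMa.
These give a = g sinθ/(1+k) and the required friction f = kMg sinθ/(1+k).
With N = Mg cosθ, the no-slip condition f ≤ μN gives μ_min = f/N = k tanθ/(1+k).
μ_min = 0.4 × tan16.5° / 1.4 ≈ 0.0846.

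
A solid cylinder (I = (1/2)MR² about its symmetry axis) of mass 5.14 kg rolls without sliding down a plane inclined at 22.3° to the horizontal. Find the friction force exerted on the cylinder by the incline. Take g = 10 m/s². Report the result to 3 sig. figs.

The moment of inertia is (1/2)MR², giving k ≡ I/(MR²) = 0.5.
Newton's second law down the slope: Mg sinθ − f = Ma. The torque equation fR = Iα (with α = a/R) gives f = kMa.
Combining, a = g sinθ/(1+k) and f = kMa = kMg sinθ/(1+k).
f = 0.5 × 5.14 × 10 × sin22.3° / 1.5 ≈ 6.50 N.

f ≈ 6.50 N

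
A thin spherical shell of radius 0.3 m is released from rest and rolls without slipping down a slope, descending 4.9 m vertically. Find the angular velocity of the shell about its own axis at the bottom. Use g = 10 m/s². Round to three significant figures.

ω ≈ 25.6 rad/s

The moment of inertia is (2/3)MR², giving k ≡ I/(MR²) = 2/3.
Since it rolls without slipping, ω = v/R and KE = ½Mv² + ½Iω² = ½(1+k)Mv² = (5/6)Mv².
Energy conservation Mgh = ½(1+k)Mv² gives v = √(2gh/(1+k)) = √(2 × 10 × 4.9 / 1.667) = 7.668 m/s.
The angular speed follows from ω = v/R = 7.668/0.3 ≈ 25.6 rad/s.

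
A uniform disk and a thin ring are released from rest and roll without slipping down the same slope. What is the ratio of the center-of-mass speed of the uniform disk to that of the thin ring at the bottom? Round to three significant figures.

Each satisfies Mgh = ½(1+k)Mv² with k = I/(MR²), so v ∝ 1/√(1+k).
For the uniform disk k = 0.5; for the thin ring k = 1.
v₁/v₂ = √((1+k₂)/(1+k₁)) = √(2/1.5) ≈ 1.15.

v_ratio ≈ 1.15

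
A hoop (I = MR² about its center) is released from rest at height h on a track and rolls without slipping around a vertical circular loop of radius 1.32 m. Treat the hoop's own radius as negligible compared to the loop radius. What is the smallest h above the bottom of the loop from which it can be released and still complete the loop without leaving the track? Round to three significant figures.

h_min ≈ 3.96 m

With I = MR², the ratio k = I/(MR²) is 1.
At the top of the loop, the minimum-contact condition is Mg = Mv_top²/r, so v_top² = gr.
With ω = v/R, the kinetic energy at speed v is ½(1+k)Mv² = Mv².
Energy conservation from release (height h) to the top (height 2r): Mgh = Mg(2r) + M·gr.
Thus h_min = 2r + (1+k)r/2 = r(2 + 2/2) = 1.32 × 3 ≈ 3.96 m.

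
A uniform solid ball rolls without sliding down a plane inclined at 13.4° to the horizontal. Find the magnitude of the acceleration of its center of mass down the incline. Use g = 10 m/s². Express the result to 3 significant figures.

a ≈ 1.66 m/s²

With I = (2/5)MR², the ratio k = I/(MR²) is 0.4.
Along the incline Mg sinθ − f = Ma, and torque about the center fR = Iα = kMR²(a/R) gives f = kMa.
Eliminating f: Mg sinθ = (1+k)Ma, so a = g sinθ/(1+k) = 10 × sin13.4° / 1.4 ≈ 1.66 m/s².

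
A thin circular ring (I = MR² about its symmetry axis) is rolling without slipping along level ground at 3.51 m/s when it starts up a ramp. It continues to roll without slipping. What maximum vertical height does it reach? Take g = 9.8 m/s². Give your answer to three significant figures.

The moment of inertia is MR², giving k ≡ I/(MR²) = 1.
Pure rolling means v = ωR; then KE = ½Mv² + ½I(v/R)² = ½(1+k)Mv² = Mv².
All of this converts to potential energy at the highest point: Mv₀² = Mgh.
Thus h = (1+k)v₀²/(2g) = 2 × 3.51² / (2 × 9.8) ≈ 1.26 m.

h ≈ 1.26 m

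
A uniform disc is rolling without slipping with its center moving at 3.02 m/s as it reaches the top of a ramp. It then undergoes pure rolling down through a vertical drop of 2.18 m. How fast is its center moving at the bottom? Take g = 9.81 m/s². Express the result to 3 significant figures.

v ≈ 6.13 m/s

Here I = (1/2)MR², so the shape factor k = I/(MR²) = 0.5.
The rolling condition ω = v/R makes the rotational term ½I(v/R)² = ½kMv², so KE_total = ½(1+k)Mv² = (3/4)Mv².
Conserving energy between top and bottom: (3/4)Mv² = (3/4)Mv₀² + Mgh, hence v² = v₀² + 2gh/(1+k).
v = √(3.02² + 2×9.81×2.18/1.5) = √37.63 ≈ 6.13 m/s.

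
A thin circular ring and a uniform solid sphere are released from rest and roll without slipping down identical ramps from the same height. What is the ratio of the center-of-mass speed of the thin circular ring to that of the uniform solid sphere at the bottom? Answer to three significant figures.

Each satisfies Mgh = ½(1+k)Mv² with k = I/(MR²), so v ∝ 1/√(1+k).
For the thin circular ring k = 1; for the uniform solid sphere k = 0.4.
v₁/v₂ = √((1+k₂)/(1+k₁)) = √(1.4/2) ≈ 0.837.

v_ratio ≈ 0.837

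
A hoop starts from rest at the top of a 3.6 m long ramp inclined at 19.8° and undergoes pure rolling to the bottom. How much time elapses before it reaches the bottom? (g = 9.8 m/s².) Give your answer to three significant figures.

The moment of inertia is MR², giving k ≡ I/(MR²) = 1.
Along the incline Mg sinθ − f = Ma, and torque about the center fR = Iα = kMR²(a/R) gives f = kMa.
Hence a = g sinθ/(1+k) = 9.8×sin19.8°/2 = 1.66 m/s².
With constant a from rest, t = √(2L/a) = √(2·3.6/1.66) ≈ 2.08 s.

t ≈ 2.08 s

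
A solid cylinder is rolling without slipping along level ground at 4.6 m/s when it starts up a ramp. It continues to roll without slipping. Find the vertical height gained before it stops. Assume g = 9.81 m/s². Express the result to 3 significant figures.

For this body I = (1/2)MR², i.e. k = I/(MR²) = 0.5.
Pure rolling means v = ωR; then KE = ½Mv² + ½I(v/R)² = ½(1+k)Mv² = (3/4)Mv².
At the top the kinetic energy is zero, so (3/4)Mv₀² = Mgh.
Thus h = (1+k)v₀²/(2g) = 1.5 × 4.6² / (2 × 9.81) ≈ 1.62 m.

h ≈ 1.62 m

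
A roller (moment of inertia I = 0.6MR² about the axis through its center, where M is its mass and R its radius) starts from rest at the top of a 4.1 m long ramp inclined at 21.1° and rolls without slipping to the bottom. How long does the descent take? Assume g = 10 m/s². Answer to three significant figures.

For this body I = 0.6MR², i.e. k = I/(MR²) = 0.6.
Translational: Mg sinθ − f = Ma. Rotational about the CM: fR = Iα = kMRa, so f = kMa.
Hence a = g sinθ/(1+k) = 10×sin21.1°/1.6 = 2.25 m/s².
Starting from rest, L = ½at², so t = √(2L/a) = √(2×4.1/2.25) ≈ 1.91 s.

t ≈ 1.91 s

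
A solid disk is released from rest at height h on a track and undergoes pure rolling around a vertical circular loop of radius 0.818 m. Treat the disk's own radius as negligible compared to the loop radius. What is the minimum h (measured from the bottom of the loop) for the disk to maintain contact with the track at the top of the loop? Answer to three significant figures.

Here I = (1/2)MR², so the shape factor k = I/(MR²) = 0.5.
At the top, contact is just lost when gravity alone supplies the centripetal force: Mg = Mv_top²/r, i.e. v_top² = gr.
With ω = v/R, the kinetic energy at speed v is ½(1+k)Mv² = (3/4)Mv².
Energy conservation from release (height h) to the top (height 2r): Mgh = Mg(2r) + (3/4)M·gr.
Thus h_min = 2r + (1+k)r/2 = r(2 + 1.5/2) = 0.818 × 2.75 ≈ 2.25 m.

h_min ≈ 2.25 m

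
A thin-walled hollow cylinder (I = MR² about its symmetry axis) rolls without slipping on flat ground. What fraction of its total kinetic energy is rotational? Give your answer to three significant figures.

With I = MR², the ratio k = I/(MR²) is 1.
With ω = v/R, KE_trans = ½Mv² and KE_rot = ½Iω² = ½kMv², so KE_total = ½(1+k)Mv².
The rotational fraction is therefore k/(1+k) = 1/2 ≈ 0.500.

fraction ≈ 0.500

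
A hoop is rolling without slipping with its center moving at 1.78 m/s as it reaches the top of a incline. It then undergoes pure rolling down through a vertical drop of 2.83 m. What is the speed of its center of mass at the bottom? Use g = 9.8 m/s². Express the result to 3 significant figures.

For this body I = MR², i.e. k = I/(MR²) = 1.
Since it rolls without slipping, ω = v/R and KE = ½Mv² + ½Iω² = ½(1+k)Mv² = Mv².
Conserving energy between top and bottom: Mv² = Mv₀² + Mgh, hence v² = v₀² + 2gh/(1+k).
v = √(1.78² + 2×9.8×2.83/2) = √30.9 ≈ 5.56 m/s.

v ≈ 5.56 m/s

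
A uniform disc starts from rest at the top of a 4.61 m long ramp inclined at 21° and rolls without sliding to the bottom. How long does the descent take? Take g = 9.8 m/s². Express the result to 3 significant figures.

For this body I = (1/2)MR², i.e. k = I/(MR²) = 0.5.
Translational: Mg sinθ − f = Ma. Rotational about the CM: fR = Iα = kMRa, so f = kMa.
Hence a = g sinθ/(1+k) = 9.8×sin21°/1.5 = 2.341 m/s².
With constant a from rest, t = √(2L/a) = √(2·4.61/2.341) ≈ 1.98 s.

t ≈ 1.98 s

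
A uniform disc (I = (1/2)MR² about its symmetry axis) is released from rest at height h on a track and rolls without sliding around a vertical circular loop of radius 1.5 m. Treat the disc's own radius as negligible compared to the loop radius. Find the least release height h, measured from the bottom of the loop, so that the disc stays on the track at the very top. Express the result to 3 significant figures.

Here I = (1/2)MR², so the shape factor k = I/(MR²) = 0.5.
At the top, contact is just lost when gravity alone supplies the centripetal force: Mg = Mv_top²/r, i.e. v_top² = gr.
With ω = v/R, the kinetic energy at speed v is ½(1+k)Mv² = (3/4)Mv².
Energy conservation from release (height h) to the top (height 2r): Mgh = Mg(2r) + (3/4)M·gr.
Thus h_min = 2r + (1+k)r/2 = r(2 + 1.5/2) = 1.5 × 2.75 ≈ 4.13 m.

h_min ≈ 4.13 m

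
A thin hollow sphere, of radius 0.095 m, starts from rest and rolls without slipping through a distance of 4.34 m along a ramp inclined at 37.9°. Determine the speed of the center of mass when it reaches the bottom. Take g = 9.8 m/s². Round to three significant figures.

v ≈ 5.60 m/s

The moment of inertia is (2/3)MR², giving k ≡ I/(MR²) = 2/3.
Pure rolling means v = ωR; then KE = ½Mv² + ½I(v/R)² = ½(1+k)Mv² = (5/6)Mv².
The vertical drop is h = L sinθ = 4.34 × sin37.9° = 2.666 m.
Energy conservation: Mgh = (5/6)Mv², so v = √(2gh/(1+k)) = √(2 × 9.8 × 2.666 / 1.667) ≈ 5.60 m/s.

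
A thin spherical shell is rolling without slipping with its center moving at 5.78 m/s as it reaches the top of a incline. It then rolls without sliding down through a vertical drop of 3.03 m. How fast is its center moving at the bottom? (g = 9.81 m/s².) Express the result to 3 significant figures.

v ≈ 8.31 m/s

For this body I = (2/3)MR², i.e. k = I/(MR²) = 2/3.
Rolling without slipping gives ω = v/R, so the total kinetic energy is ½Mv² + ½Iω² = ½(1+k)Mv² = (5/6)Mv².
Energy conservation: (5/6)Mv₀² + Mgh = (5/6)Mv², so v² = v₀² + 2gh/(1+k).
v = √(5.78² + 2×9.81×3.03/1.667) = √69.08 ≈ 8.31 m/s.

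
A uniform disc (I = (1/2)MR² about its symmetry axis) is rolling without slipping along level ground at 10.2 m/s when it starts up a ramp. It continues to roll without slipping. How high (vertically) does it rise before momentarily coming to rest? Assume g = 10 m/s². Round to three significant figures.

h ≈ 7.80 m

For this body I = (1/2)MR², i.e. k = I/(MR²) = 0.5.
Pure rolling means v = ωR; then KE = ½Mv² + ½I(v/R)² = ½(1+k)Mv² = (3/4)Mv².
At the top the kinetic energy is zero, so (3/4)Mv₀² = Mgh.
Thus h = (1+k)v₀²/(2g) = 1.5 × 10.2² / (2 × 10) ≈ 7.80 m.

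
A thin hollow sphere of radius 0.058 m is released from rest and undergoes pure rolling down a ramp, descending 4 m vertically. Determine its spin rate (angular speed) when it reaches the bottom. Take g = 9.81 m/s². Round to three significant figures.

With I = (2/3)MR², the ratio k = I/(MR²) is 2/3.
Since it rolls without slipping, ω = v/R and KE = ½Mv² + ½Iω² = ½(1+k)Mv² = (5/6)Mv².
Energy conservation Mgh = ½(1+k)Mv² gives v = √(2gh/(1+k)) = √(2 × 9.81 × 4 / 1.667) = 6.862 m/s.
The angular speed follows from ω = v/R = 6.862/0.058 ≈ 118 rad/s.

ω ≈ 118 rad/s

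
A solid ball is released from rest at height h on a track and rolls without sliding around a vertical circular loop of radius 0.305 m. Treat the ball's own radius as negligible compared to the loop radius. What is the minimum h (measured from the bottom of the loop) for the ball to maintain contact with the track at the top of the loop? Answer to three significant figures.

The moment of inertia is (2/5)MR², giving k ≡ I/(MR²) = 0.4.
At the top, contact is just lost when gravity alone supplies the centripetal force: Mg = Mv_top²/r, i.e. v_top² = gr.
With ω = v/R, the kinetic energy at speed v is ½(1+k)Mv² = (7/10)Mv².
Energy conservation from release (height h) to the top (height 2r): Mgh = Mg(2r) + (7/10)M·gr.
Thus h_min = 2r + (1+k)r/2 = r(2 + 1.4/2) = 0.305 × 2.7 ≈ 0.824 m.

h_min ≈ 0.824 m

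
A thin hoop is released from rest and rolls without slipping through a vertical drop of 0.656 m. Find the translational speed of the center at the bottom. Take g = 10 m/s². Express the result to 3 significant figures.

Here I = MR², so the shape factor k = I/(MR²) = 1.
The rolling condition ω = v/R makes the rotational term ½I(v/R)² = ½kMv², so KE_total = ½(1+k)Mv² = Mv².
Setting Mgh = Mv² gives v = √(2gh/(1+k)) = √(2·10·0.656/2) ≈ 2.56 m/s.

v ≈ 2.56 m/s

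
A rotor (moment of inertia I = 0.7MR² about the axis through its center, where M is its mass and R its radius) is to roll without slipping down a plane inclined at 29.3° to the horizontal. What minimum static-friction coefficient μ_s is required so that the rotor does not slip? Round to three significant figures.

μ_min ≈ 0.231

Here I = 0.7MR², so the shape factor k = I/(MR²) = 0.7.
Newton's second law down the slope: Mg sinθ − f = Ma. The torque equation fR = Iα (with α = a/R) gives f = kMa.
These give a = g sinθ/(1+k) and the required friction f = kMg sinθ/(1+k).
The normal force is N = Mg cosθ, so μ_min = f/N = k tanθ/(1+k).
μ_min = 0.7 × tan29.3° / 1.7 ≈ 0.231.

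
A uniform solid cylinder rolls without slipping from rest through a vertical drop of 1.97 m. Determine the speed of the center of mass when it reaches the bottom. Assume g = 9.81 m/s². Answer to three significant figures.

For this body I = (1/2)MR², i.e. k = I/(MR²) = 0.5.
Pure rolling means v = ωR; then KE = ½Mv² + ½I(v/R)² = ½(1+k)Mv² = (3/4)Mv².
Energy conservation: Mgh = (3/4)Mv², so v = √(2gh/(1+k)) = √(2 × 9.81 × 1.97 / 1.5) ≈ 5.08 m/s.

v ≈ 5.08 m/s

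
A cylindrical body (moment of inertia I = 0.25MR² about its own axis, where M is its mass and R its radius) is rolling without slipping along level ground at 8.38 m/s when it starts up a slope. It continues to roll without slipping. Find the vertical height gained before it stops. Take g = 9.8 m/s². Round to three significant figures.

h ≈ 4.48 m

The moment of inertia is 0.25MR², giving k ≡ I/(MR²) = 0.25.
The rolling condition ω = v/R makes the rotational term ½I(v/R)² = ½kMv², so KE_total = ½(1+k)Mv² = (5/8)Mv².
At the top the kinetic energy is zero, so (5/8)Mv₀² = Mgh.
Thus h = (1+k)v₀²/(2g) = 1.25 × 8.38² / (2 × 9.8) ≈ 4.48 m.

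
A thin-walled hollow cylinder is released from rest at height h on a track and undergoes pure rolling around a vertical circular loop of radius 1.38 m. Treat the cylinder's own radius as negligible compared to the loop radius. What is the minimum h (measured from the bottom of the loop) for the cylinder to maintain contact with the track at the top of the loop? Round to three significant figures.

With I = MR², the ratio k = I/(MR²) is 1.
At the top, contact is just lost when gravity alone supplies the centripetal force: Mg = Mv_top²/r, i.e. v_top² = gr.
With ω = v/R, the kinetic energy at speed v is ½(1+k)Mv² = Mv².
Energy conservation from release (height h) to the top (height 2r): Mgh = Mg(2r) + M·gr.
Thus h_min = 2r + (1+k)r/2 = r(2 + 2/2) = 1.38 × 3 ≈ 4.14 m.

h_min ≈ 4.14 m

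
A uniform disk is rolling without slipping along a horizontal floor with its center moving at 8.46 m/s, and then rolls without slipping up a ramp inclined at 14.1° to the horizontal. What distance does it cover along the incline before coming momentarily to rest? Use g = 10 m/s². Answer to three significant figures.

For this body I = (1/2)MR², i.e. k = I/(MR²) = 0.5.
Since it rolls without slipping, ω = v/R and KE = ½Mv² + ½Iω² = ½(1+k)Mv² = (3/4)Mv².
Setting this equal to Mgh gives the vertical rise h = (1+k)v₀²/(2g) = 1.5×8.46²/(2×10) = 5.368 m.
Along the incline, d = h/sinθ = 5.368/sin14.1° ≈ 22.0 m.

d ≈ 22.0 m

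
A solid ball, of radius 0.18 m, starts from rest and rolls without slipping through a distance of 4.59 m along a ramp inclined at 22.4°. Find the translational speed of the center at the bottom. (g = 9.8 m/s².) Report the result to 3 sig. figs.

For this body I = (2/5)MR², i.e. k = I/(MR²) = 0.4.
Since it rolls without slipping, ω = v/R and KE = ½Mv² + ½Iω² = ½(1+k)Mv² = (7/10)Mv².
The vertical drop is h = L sinθ = 4.59 × sin22.4° = 1.749 m.
Energy conservation: Mgh = (7/10)Mv², so v = √(2gh/(1+k)) = √(2 × 9.8 × 1.749 / 1.4) ≈ 4.95 m/s.

v ≈ 4.95 m/s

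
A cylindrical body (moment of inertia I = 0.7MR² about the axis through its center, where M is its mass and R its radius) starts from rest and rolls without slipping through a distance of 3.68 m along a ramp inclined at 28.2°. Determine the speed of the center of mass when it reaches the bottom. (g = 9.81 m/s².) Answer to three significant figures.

v ≈ 4.48 m/s

Here I = 0.7MR², so the shape factor k = I/(MR²) = 0.7.
Rolling without slipping gives ω = v/R, so the total kinetic energy is ½Mv² + ½Iω² = ½(1+k)Mv² = (17/20)Mv².
The vertical drop is h = L sinθ = 3.68 × sin28.2° = 1.739 m.
Setting Mgh = (17/20)Mv² gives v = √(2gh/(1+k)) = √(2·9.81·1.739/1.7) ≈ 4.48 m/s.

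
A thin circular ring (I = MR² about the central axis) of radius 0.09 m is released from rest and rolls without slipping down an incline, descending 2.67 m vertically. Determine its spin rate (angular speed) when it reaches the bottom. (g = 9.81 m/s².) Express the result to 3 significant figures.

For this body I = MR², i.e. k = I/(MR²) = 1.
Pure rolling means v = ωR; then KE = ½Mv² + ½I(v/R)² = ½(1+k)Mv² = Mv².
Energy conservation Mgh = ½(1+k)Mv² gives v = √(2gh/(1+k)) = √(2 × 9.81 × 2.67 / 2) = 5.118 m/s.
The angular speed follows from ω = v/R = 5.118/0.09 ≈ 56.9 rad/s.

ω ≈ 56.9 rad/s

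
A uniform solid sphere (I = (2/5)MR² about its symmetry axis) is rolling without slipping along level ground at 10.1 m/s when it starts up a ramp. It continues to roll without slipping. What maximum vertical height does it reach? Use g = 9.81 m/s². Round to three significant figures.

Here I = (2/5)MR², so the shape factor k = I/(MR²) = 0.4.
The rolling condition ω = v/R makes the rotational term ½I(v/R)² = ½kMv², so KE_total = ½(1+k)Mv² = (7/10)Mv².
All of this converts to potential energy at the highest point: (7/10)Mv₀² = Mgh.
Thus h = (1+k)v₀²/(2g) = 1.4 × 10.1² / (2 × 9.81) ≈ 7.28 m.

h ≈ 7.28 m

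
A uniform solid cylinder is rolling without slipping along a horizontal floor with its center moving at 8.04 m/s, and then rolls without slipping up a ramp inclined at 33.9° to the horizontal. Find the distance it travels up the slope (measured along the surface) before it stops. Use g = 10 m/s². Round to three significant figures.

d ≈ 8.69 m

Here I = (1/2)MR², so the shape factor k = I/(MR²) = 0.5.
Rolling without slipping gives ω = v/R, so the total kinetic energy is ½Mv² + ½Iω² = ½(1+k)Mv² = (3/4)Mv².
Setting this equal to Mgh gives the vertical rise h = (1+k)v₀²/(2g) = 1.5×8.04²/(2×10) = 4.848 m.
Along the incline, d = h/sinθ = 4.848/sin33.9° ≈ 8.69 m.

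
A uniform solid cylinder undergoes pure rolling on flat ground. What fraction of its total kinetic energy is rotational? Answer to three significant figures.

fraction ≈ 0.333

The moment of inertia is (1/2)MR², giving k ≡ I/(MR²) = 0.5.
With ω = v/R, KE_trans = ½Mv² and KE_rot = ½Iω² = ½kMv², so KE_total = ½(1+k)Mv².
The rotational fraction is therefore k/(1+k) = 0.5/1.5 ≈ 0.333.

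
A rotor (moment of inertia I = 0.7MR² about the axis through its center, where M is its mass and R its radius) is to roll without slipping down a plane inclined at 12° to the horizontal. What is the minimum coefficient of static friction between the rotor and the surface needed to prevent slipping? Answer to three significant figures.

Here I = 0.7MR², so the shape factor k = I/(MR²) = 0.7.
Newton's second law down the slope: Mg sinθ − f = Ma. The torque equation fR = Iα (with α = a/R) gives f = kMa.
These give a = g sinθ/(1+k) and the required friction f = kMg sinθ/(1+k).
The normal force is N = Mg cosθ, so μ_min = f/N = k tanθ/(1+k).
μ_min = 0.7 × tan12° / 1.7 ≈ 0.0875.

μ_min ≈ 0.0875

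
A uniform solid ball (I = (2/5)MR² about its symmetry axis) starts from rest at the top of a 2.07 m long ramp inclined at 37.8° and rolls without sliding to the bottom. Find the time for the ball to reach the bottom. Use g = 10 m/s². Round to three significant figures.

t ≈ 0.972 s

Here I = (2/5)MR², so the shape factor k = I/(MR²) = 0.4.
Along the incline Mg sinθ − f = Ma, and torque about the center fR = Iα = kMR²(a/R) gives f = kMa.
Hence a = g sinθ/(1+k) = 10×sin37.8°/1.4 = 4.378 m/s².
Starting from rest, L = ½at², so t = √(2L/a) = √(2×2.07/4.378) ≈ 0.972 s.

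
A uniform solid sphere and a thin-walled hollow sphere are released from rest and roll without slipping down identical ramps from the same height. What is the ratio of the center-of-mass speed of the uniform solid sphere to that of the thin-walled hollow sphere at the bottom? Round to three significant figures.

v_ratio ≈ 1.09

Each satisfies Mgh = ½(1+k)Mv² with k = I/(MR²), so v ∝ 1/√(1+k).
For the uniform solid sphere k = 0.4; for the thin-walled hollow sphere k = 2/3.
v₁/v₂ = √((1+k₂)/(1+k₁)) = √(1.667/1.4) ≈ 1.09.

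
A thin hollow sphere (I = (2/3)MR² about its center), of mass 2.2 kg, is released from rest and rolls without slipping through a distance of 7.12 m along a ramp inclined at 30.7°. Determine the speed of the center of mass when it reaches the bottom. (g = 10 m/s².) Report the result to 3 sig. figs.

Here I = (2/3)MR², so the shape factor k = I/(MR²) = 2/3.
Rolling without slipping gives ω = v/R, so the total kinetic energy is ½Mv² + ½Iω² = ½(1+k)Mv² = (5/6)Mv².
The vertical drop is h = L sinθ = 7.12 × sin30.7° = 3.635 m.
Setting Mgh = (5/6)Mv² gives v = √(2gh/(1+k)) = √(2·10·3.635/1.667) ≈ 6.60 m/s.

v ≈ 6.60 m/s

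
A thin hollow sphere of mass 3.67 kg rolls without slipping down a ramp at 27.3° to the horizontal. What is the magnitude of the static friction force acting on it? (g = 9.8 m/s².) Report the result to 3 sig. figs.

f ≈ 6.60 N

With I = (2/3)MR², the ratio k = I/(MR²) is 2/3.
Along the incline Mg sinθ − f = Ma, and torque about the center fR = Iα = kMR²(a/R) gives f = kMa.
Combining, a = g sinθ/(1+k) and f = kMa = kMg sinθ/(1+k).
f = (2/3) × 3.67 × 9.8 × sin27.3° / 1.667 ≈ 6.60 N.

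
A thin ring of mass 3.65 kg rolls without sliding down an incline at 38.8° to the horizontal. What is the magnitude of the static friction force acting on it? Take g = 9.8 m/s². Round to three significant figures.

Here I = MR², so the shape factor k = I/(MR²) = 1.
Along the incline Mg sinθ − f = Ma, and torque about the center fR = Iα = kMR²(a/R) gives f = kMa.
Combining, a = g sinθ/(1+k) and f = kMa = kMg sinθ/(1+k).
f = 1 × 3.65 × 9.8 × sin38.8° / 2 ≈ 11.2 N.

f ≈ 11.2 N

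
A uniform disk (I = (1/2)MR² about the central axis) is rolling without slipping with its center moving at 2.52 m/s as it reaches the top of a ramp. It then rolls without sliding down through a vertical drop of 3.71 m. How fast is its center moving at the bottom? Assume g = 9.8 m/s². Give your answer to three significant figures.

For this body I = (1/2)MR², i.e. k = I/(MR²) = 0.5.
Rolling without slipping gives ω = v/R, so the total kinetic energy is ½Mv² + ½Iω² = ½(1+k)Mv² = (3/4)Mv².
Energy conservation: (3/4)Mv₀² + Mgh = (3/4)Mv², so v² = v₀² + 2gh/(1+k).
v = √(2.52² + 2×9.8×3.71/1.5) = √54.83 ≈ 7.40 m/s.

v ≈ 7.40 m/s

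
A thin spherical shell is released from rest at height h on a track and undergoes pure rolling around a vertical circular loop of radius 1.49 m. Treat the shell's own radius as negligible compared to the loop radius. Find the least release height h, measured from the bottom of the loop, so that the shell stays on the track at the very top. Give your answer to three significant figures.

h_min ≈ 4.22 m

With I = (2/3)MR², the ratio k = I/(MR²) is 2/3.
At the top of the loop, the minimum-contact condition is Mg = Mv_top²/r, so v_top² = gr.
With ω = v/R, the kinetic energy at speed v is ½(1+k)Mv² = (5/6)Mv².
Energy conservation from release (height h) to the top (height 2r): Mgh = Mg(2r) + (5/6)M·gr.
Thus h_min = 2r + (1+k)r/2 = r(2 + 1.667/2) = 1.49 × 2.833 ≈ 4.22 m.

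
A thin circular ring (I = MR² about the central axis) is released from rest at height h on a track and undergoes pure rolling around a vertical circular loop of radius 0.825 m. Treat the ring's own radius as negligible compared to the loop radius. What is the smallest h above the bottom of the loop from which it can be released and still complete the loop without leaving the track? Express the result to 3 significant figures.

h_min ≈ 2.48 m

With I = MR², the ratio k = I/(MR²) is 1.
At the top of the loop, the minimum-contact condition is Mg = Mv_top²/r, so v_top² = gr.
With ω = v/R, the kinetic energy at speed v is ½(1+k)Mv² = Mv².
Energy conservation from release (height h) to the top (height 2r): Mgh = Mg(2r) + M·gr.
Thus h_min = 2r + (1+k)r/2 = r(2 + 2/2) = 0.825 × 3 ≈ 2.48 m.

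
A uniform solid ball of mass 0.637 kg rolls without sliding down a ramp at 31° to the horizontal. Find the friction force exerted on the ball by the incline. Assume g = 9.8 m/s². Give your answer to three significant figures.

f ≈ 0.919 N

With I = (2/5)MR², the ratio k = I/(MR²) is 0.4.
Newton's second law down the slope: Mg sinθ − f = Ma. The torque equation fR = Iα (with α = a/R) gives f = kMa.
Combining, a = g sinθ/(1+k) and f = kMa = kMg sinθ/(1+k).
f = 0.4 × 0.637 × 9.8 × sin31° / 1.4 ≈ 0.919 N.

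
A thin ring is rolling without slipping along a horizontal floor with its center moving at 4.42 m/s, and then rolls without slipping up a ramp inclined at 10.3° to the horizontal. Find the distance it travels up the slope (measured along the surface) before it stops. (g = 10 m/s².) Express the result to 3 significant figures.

For this body I = MR², i.e. k = I/(MR²) = 1.
Rolling without slipping gives ω = v/R, so the total kinetic energy is ½Mv² + ½Iω² = ½(1+k)Mv² = Mv².
Setting this equal to Mgh gives the vertical rise h = (1+k)v₀²/(2g) = 2×4.42²/(2×10) = 1.954 m.
Along the incline, d = h/sinθ = 1.954/sin10.3° ≈ 10.9 m.

d ≈ 10.9 m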